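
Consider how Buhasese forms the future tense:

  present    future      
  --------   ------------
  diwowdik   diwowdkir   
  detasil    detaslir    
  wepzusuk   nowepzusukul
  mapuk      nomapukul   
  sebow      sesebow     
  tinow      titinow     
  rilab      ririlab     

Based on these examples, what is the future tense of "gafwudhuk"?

nogafwudhukul

"gafwudhuk" has last vowel 'u'. The stems whose last vowel is 'u' (wepzusuk → nowepzusukul, mapuk → nomapukul) add no- … -ul around the stem.
So gafwudhuk → nogafwudhukul.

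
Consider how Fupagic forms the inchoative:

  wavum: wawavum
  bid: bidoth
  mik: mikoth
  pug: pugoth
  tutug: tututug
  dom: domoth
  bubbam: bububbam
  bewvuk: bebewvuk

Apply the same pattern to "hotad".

bubbam and dom both end in -m yet inflect differently (bububbam, domoth), so the final letter is not what conditions the rule; the number of vowels is.
"hotad" has 2 vowels. The stems with 2 vowels (bubbam → bububbam, tutug → tututug, bewvuk → bebewvuk) repeat the first consonant+vowel as a prefix.
So hotad → hohotad.

hohotad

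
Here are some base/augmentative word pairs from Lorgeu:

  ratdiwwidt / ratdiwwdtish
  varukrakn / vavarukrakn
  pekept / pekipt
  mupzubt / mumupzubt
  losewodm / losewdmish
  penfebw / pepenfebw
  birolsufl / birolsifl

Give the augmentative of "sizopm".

sizipm

ratdiwwidt and pekept both end in -t yet inflect differently (ratdiwwdtish, pekipt), so the final letter is not what conditions the rule; the second-to-last letter is.
"sizopm" has second-to-last letter 'p'. The one such stem in the data (pekept → pekipt) changes the last vowel to 'i' (as does birolsufl), so the same rule applies.
The other patterns: stems whose second-to-last letter is 'd' delete the last vowel and add -ish; stems whose second-to-last letter is 'b' or 'k' repeat the first consonant+vowel as a prefix.
So sizopm → sizipm.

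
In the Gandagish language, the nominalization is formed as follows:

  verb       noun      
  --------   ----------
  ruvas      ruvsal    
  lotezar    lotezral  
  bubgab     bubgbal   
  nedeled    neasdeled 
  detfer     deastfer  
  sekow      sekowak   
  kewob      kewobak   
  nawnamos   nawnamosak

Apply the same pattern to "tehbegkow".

lotezar and detfer both end in -r yet inflect differently (lotezral, deastfer), so the final letter is not what conditions the rule; the last vowel is.
"tehbegkow" has last vowel 'o'. The stems whose last vowel is 'o' (sekow → sekowak, kewob → kewobak, nawnamos → nawnamosak) add -ak.
So tehbegkow → tehbegkowak.

tehbegkowak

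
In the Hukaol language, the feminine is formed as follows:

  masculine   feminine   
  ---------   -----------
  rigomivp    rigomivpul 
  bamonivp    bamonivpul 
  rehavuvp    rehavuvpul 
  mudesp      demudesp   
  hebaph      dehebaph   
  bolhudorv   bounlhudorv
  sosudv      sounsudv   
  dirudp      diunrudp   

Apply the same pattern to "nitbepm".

"nitbepm" has second-to-last letter 'p'. The one such stem in the data (hebaph → dehebaph) adds the prefix de-, so the same rule applies.
So nitbepm → denitbepm.

denitbepm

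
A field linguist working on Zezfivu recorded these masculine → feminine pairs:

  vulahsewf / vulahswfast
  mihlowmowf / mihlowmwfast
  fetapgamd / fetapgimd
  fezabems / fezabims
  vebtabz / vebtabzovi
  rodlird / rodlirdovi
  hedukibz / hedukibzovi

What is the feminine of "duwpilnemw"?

duwpilnimw

fetapgamd and rodlird both end in -d yet inflect differently (fetapgimd, rodlirdovi), so the final letter is not what conditions the rule; the second-to-last letter is.
"duwpilnemw" has second-to-last letter 'm'. The stems whose second-to-last letter is 'm' (fetapgamd → fetapgimd, fezabems → fezabims) change the last vowel to 'i'.
The other patterns: stems whose second-to-last letter is 'w' delete the last vowel and add -ast; stems whose second-to-last letter is 'b' or 'r' add -ovi.
So duwpilnemw → duwpilnimw.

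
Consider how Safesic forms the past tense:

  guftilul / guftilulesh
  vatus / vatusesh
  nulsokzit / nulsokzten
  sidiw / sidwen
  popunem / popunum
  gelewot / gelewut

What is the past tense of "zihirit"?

nulsokzit and gelewot both end in -t yet inflect differently (nulsokzten, gelewut), so the final letter is not what conditions the rule; the last vowel is.
"zihirit" has last vowel 'i'. The stems whose last vowel is 'i' (nulsokzit → nulsokzten, sidiw → sidwen) delete the last vowel and add -en.
The other patterns: stems whose last vowel is 'u' add -esh; stems whose last vowel is 'e' or 'o' change the last vowel to 'u'.
So zihirit → zihirten.

zihirten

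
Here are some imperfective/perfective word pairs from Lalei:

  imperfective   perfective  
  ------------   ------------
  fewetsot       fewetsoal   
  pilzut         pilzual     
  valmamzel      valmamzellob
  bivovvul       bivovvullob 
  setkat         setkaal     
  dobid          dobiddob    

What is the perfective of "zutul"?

zutullob

pilzut and bivovvul both have last vowel 'u' yet inflect differently (pilzual, bivovvullob), so the last vowel is not what conditions the rule; the final letter is.
"zutul" ends in -l. The stems ending in -l (valmamzel → valmamzellob, bivovvul → bivovvullob) double the final consonant and add -ob.
So zutul → zutullob.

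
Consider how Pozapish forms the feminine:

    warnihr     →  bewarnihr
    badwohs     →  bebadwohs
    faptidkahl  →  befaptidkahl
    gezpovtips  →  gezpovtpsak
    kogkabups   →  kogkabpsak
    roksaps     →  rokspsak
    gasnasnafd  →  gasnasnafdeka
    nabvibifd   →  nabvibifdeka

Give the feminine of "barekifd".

"barekifd" has second-to-last letter 'f'. The stems whose second-to-last letter is 'f' (gasnasnafd → gasnasnafdeka, nabvibifd → nabvibifdeka) add -eka.
The other patterns: stems whose second-to-last letter is 'h' add the prefix be-; stems whose second-to-last letter is 'p' delete the last vowel and add -ak.
So barekifd → barekifdeka.

barekifdeka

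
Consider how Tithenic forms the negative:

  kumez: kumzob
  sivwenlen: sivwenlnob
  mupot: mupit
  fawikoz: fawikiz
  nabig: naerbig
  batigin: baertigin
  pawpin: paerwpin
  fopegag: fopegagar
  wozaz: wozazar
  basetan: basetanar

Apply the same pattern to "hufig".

kumez and fawikoz both end in -z yet inflect differently (kumzob, fawikiz), so the final letter is not what conditions the rule; the last vowel is.
"hufig" has last vowel 'i'. The stems whose last vowel is 'i' (nabig → naerbig, batigin → baertigin, pawpin → paerwpin) insert -er- after the first vowel.
The other patterns: stems whose last vowel is 'e' delete the last vowel and add -ob; stems whose last vowel is 'o' change the last vowel to 'i'; stems whose last vowel is 'a' add -ar.
So hufig → huerfig.

huerfig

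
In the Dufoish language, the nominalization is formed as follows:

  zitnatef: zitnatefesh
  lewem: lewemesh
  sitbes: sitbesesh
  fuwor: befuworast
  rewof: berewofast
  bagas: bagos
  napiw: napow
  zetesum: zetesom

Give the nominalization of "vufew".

vufewesh

"vufew" has last vowel 'e'. The stems whose last vowel is 'e' (zitnatef → zitnatefesh, lewem → lewemesh, sitbes → sitbesesh) add -esh.
The other patterns: stems whose last vowel is 'o' add be- … -ast around the stem; stems whose last vowel is 'a', 'i' or 'u' change the last vowel to 'o'.
So vufew → vufewesh.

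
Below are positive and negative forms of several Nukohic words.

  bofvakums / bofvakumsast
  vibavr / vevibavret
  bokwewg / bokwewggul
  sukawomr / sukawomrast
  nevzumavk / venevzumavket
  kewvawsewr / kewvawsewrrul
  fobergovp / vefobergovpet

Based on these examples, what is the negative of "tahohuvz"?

"tahohuvz" has second-to-last letter 'v'. The stems whose second-to-last letter is 'v' (fobergovp → vefobergovpet, nevzumavk → venevzumavket, vibavr → vevibavret) add ve- … -et around the stem.
So tahohuvz → vetahohuvzet.

vetahohuvzet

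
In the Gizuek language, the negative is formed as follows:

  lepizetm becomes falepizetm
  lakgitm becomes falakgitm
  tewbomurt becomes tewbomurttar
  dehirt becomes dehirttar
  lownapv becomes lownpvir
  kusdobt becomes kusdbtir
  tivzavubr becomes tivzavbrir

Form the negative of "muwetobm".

muwetbmir

"muwetobm" has second-to-last letter 'b'. The stems whose second-to-last letter is 'b' (kusdobt → kusdbtir, tivzavubr → tivzavbrir) delete the last vowel and add -ir.
The other patterns: stems whose second-to-last letter is 't' add the prefix fa-; stems whose second-to-last letter is 'r' double the final consonant and add -ar.
So muwetobm → muwetbmir.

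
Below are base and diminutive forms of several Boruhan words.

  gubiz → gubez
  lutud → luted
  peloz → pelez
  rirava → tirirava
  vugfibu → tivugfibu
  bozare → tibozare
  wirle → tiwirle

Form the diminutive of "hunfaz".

hunfez

lutud and vugfibu both have last vowel 'u' yet inflect differently (luted, tivugfibu), so the last vowel is not what conditions the rule; whether the stem ends in a vowel or a consonant is.
"hunfaz" ends in a consonant. The stems ending in a consonant (gubiz → gubez, lutud → luted, peloz → pelez) change the last vowel to 'e'.
So hunfaz → hunfez.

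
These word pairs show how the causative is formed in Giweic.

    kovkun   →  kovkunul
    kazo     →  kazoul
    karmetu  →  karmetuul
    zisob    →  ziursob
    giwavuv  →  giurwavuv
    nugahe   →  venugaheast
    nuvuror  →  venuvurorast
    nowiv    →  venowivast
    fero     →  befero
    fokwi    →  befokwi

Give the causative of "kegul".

kegulul

"kegul" begins with k-. The stems beginning with k- (kovkun → kovkunul, kazo → kazoul, karmetu → karmetuul) add -ul.
So kegul → kegulul.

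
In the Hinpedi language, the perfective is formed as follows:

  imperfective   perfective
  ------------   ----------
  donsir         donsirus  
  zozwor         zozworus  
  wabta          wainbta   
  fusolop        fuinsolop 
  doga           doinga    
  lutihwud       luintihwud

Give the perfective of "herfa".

zozwor and fusolop both have last vowel 'o' yet inflect differently (zozworus, fuinsolop), so the last vowel is not what conditions the rule; the final letter is.
"herfa" ends in -a. The stems ending in -a (wabta → wainbta, doga → doinga) insert -in- after the first vowel.
The other pattern: stems ending in -r add -us.
So herfa → heinrfa.

heinrfa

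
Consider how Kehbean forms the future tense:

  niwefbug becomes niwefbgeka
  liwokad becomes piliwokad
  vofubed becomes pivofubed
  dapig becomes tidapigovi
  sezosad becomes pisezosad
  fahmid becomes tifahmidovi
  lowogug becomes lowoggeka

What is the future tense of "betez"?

"betez" has last vowel 'e'. The one such stem in the data (vofubed → pivofubed) adds the prefix pi-, so the same rule applies.
So betez → pibetez.

pibetez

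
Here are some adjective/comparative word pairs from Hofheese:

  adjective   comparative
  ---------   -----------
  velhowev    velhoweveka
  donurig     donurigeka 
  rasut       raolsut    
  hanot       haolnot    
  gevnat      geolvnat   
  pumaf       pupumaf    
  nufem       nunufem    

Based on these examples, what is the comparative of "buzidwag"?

gevnat and pumaf both have last vowel 'a' yet inflect differently (geolvnat, pupumaf), so the last vowel is not what conditions the rule; the final letter is.
"buzidwag" ends in -g. The one such stem in the data (donurig → donurigeka) adds -eka, so the same rule applies.
The other patterns: stems ending in -t insert -ol- after the first vowel; stems ending in -f or -m repeat the first consonant+vowel as a prefix.
So buzidwag → buzidwageka.

buzidwageka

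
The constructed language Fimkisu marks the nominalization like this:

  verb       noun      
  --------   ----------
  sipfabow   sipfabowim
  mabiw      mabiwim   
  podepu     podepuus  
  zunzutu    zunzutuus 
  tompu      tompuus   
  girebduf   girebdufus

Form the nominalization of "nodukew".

nodukewim

"nodukew" ends in -w. The stems ending in -w (sipfabow → sipfabowim, mabiw → mabiwim) add -im.
The other pattern: stems ending in -f or -u add -us.
So nodukew → nodukewim.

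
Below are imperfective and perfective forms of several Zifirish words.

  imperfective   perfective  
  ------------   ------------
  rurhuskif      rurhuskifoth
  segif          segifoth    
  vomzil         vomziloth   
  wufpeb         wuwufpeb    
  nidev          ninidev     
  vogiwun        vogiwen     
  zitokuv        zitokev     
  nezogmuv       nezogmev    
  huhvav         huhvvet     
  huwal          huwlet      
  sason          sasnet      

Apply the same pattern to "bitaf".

nidev and zitokuv both end in -v yet inflect differently (ninidev, zitokev), so the final letter is not what conditions the rule; the last vowel is.
"bitaf" has last vowel 'a'. The stems whose last vowel is 'a' (huhvav → huhvvet, huwal → huwlet) delete the last vowel and add -et.
So bitaf → bitfet.

bitfet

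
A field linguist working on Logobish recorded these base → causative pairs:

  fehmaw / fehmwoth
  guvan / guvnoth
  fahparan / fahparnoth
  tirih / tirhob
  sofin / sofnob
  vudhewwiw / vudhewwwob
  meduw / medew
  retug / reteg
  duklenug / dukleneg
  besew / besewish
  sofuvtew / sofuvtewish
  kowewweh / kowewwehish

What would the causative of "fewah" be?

"fewah" has last vowel 'a'. The stems whose last vowel is 'a' (fehmaw → fehmwoth, guvan → guvnoth, fahparan → fahparnoth) delete the last vowel and add -oth.
So fewah → fewhoth.

fewhoth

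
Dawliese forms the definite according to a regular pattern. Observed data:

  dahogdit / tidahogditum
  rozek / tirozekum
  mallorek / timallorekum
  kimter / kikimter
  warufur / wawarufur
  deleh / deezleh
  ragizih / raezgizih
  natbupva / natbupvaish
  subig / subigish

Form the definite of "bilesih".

biezlesih

rozek and kimter both have last vowel 'e' yet inflect differently (tirozekum, kikimter), so the last vowel is not what conditions the rule; the final letter is.
"bilesih" ends in -h. The stems ending in -h (deleh → deezleh, ragizih → raezgizih) insert -ez- after the first vowel.
The other patterns: stems ending in -k or -t add ti- … -um around the stem; stems ending in -r repeat the first consonant+vowel as a prefix; stems ending in -a or -g add -ish.
So bilesih → biezlesih.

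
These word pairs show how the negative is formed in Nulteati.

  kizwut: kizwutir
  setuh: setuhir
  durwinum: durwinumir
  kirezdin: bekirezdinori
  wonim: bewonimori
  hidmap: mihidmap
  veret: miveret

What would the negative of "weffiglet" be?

durwinum and wonim both end in -m yet inflect differently (durwinumir, bewonimori), so the final letter is not what conditions the rule; the last vowel is.
"weffiglet" has last vowel 'e'. The one such stem in the data (veret → miveret) adds the prefix mi-, so the same rule applies.
So weffiglet → miweffiglet.

miweffiglet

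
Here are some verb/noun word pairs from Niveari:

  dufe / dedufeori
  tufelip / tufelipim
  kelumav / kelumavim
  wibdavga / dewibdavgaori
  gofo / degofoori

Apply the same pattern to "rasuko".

derasukoori

wibdavga and kelumav both have last vowel 'a' yet inflect differently (dewibdavgaori, kelumavim), so the last vowel is not what conditions the rule; whether the stem ends in a vowel or a consonant is.
"rasuko" ends in a vowel. The stems ending in a vowel (dufe → dedufeori, gofo → degofoori, wibdavga → dewibdavgaori) add de- … -ori around the stem.
The other pattern: stems ending in a consonant add -im.
So rasuko → derasukoori.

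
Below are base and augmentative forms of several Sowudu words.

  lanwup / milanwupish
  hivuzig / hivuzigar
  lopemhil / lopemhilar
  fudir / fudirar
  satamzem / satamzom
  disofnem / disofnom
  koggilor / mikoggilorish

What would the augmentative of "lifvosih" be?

lifvosihar

"lifvosih" has last vowel 'i'. The stems whose last vowel is 'i' (lopemhil → lopemhilar, fudir → fudirar, hivuzig → hivuzigar) add -ar.
So lifvosih → lifvosihar.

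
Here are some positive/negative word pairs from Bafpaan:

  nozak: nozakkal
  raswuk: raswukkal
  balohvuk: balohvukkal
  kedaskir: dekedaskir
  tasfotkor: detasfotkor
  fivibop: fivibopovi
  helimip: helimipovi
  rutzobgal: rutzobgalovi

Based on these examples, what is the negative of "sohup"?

sohupovi

tasfotkor and fivibop both have last vowel 'o' yet inflect differently (detasfotkor, fivibopovi), so the last vowel is not what conditions the rule; the final letter is.
"sohup" ends in -p. The stems ending in -p (fivibop → fivibopovi, helimip → helimipovi) add -ovi.
The other patterns: stems ending in -k double the final consonant and add -al; stems ending in -r add the prefix de-.
So sohup → sohupovi.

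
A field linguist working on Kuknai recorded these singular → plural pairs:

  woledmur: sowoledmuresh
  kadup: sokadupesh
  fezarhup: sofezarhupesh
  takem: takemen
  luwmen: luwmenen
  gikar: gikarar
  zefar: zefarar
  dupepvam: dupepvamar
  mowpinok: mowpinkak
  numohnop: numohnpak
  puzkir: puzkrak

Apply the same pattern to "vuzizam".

vuzizamar

woledmur and gikar both end in -r yet inflect differently (sowoledmuresh, gikarar), so the final letter is not what conditions the rule; the last vowel is.
"vuzizam" has last vowel 'a'. The stems whose last vowel is 'a' (gikar → gikarar, zefar → zefarar, dupepvam → dupepvamar) add -ar.
So vuzizam → vuzizamar.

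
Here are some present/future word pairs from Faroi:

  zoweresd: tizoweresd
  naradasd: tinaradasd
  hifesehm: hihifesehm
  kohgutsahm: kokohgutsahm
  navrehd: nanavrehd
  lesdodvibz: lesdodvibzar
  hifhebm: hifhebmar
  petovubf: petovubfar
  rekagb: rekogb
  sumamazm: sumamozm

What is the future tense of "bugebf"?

bugebfar

zoweresd and navrehd both end in -d yet inflect differently (tizoweresd, nanavrehd), so the final letter is not what conditions the rule; the second-to-last letter is.
"bugebf" has second-to-last letter 'b'. The stems whose second-to-last letter is 'b' (lesdodvibz → lesdodvibzar, hifhebm → hifhebmar, petovubf → petovubfar) add -ar.
So bugebf → bugebfar.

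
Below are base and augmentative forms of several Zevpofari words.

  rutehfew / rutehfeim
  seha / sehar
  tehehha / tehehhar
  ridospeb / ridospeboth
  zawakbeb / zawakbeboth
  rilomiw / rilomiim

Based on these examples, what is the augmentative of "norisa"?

norisar

rutehfew and zawakbeb both have last vowel 'e' yet inflect differently (rutehfeim, zawakbeboth), so the last vowel is not what conditions the rule; the final letter is.
"norisa" ends in -a. The stems ending in -a (tehehha → tehehhar, seha → sehar) drop the final letter and add -ar.
The other patterns: stems ending in -w drop the final letter and add -im; stems ending in -b add -oth.
So norisa → norisar.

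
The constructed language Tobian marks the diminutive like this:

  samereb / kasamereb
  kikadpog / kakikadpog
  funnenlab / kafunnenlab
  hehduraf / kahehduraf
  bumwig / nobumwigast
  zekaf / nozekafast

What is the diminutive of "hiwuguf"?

kahiwuguf

kikadpog and bumwig both end in -g yet inflect differently (kakikadpog, nobumwigast), so the final letter is not what conditions the rule; the number of vowels is.
"hiwuguf" has 3 vowels. The stems with 3 vowels (samereb → kasamereb, kikadpog → kakikadpog, funnenlab → kafunnenlab) add the prefix ka-.
The other pattern: stems with 2 vowels add no- … -ast around the stem.
So hiwuguf → kahiwuguf.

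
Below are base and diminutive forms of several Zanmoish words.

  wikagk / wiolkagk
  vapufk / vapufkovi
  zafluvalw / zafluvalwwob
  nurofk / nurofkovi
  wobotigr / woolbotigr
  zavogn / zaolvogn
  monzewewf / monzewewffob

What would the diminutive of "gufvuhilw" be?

vapufk and wikagk both end in -k yet inflect differently (vapufkovi, wiolkagk), so the final letter is not what conditions the rule; the second-to-last letter is.
"gufvuhilw" has second-to-last letter 'l'. The one such stem in the data (zafluvalw → zafluvalwwob) doubles the final consonant and adds -ob (as does monzewewf), so the same rule applies.
The other patterns: stems whose second-to-last letter is 'f' add -ovi; stems whose second-to-last letter is 'g' insert -ol- after the first vowel.
So gufvuhilw → gufvuhilwwob.

gufvuhilwwob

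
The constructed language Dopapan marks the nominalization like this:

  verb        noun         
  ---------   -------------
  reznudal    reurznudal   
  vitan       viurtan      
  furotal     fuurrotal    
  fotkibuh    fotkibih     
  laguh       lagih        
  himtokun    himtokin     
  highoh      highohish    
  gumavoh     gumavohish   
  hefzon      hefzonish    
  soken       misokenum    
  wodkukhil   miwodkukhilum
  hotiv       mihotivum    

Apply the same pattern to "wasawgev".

miwasawgevum

vitan and himtokun both end in -n yet inflect differently (viurtan, himtokin), so the final letter is not what conditions the rule; the last vowel is.
"wasawgev" has last vowel 'e'. The one such stem in the data (soken → misokenum) adds mi- … -um around the stem, so the same rule applies.
So wasawgev → miwasawgevum.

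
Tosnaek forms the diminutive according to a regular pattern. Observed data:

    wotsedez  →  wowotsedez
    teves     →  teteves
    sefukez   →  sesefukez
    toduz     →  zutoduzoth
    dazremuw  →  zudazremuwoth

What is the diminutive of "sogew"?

sosogew

wotsedez and toduz both end in -z yet inflect differently (wowotsedez, zutoduzoth), so the final letter is not what conditions the rule; the last vowel is.
"sogew" has last vowel 'e'. The stems whose last vowel is 'e' (wotsedez → wowotsedez, teves → teteves, sefukez → sesefukez) repeat the first consonant+vowel as a prefix.
The other pattern: stems whose last vowel is 'u' add zu- … -oth around the stem.
So sogew → sosogew.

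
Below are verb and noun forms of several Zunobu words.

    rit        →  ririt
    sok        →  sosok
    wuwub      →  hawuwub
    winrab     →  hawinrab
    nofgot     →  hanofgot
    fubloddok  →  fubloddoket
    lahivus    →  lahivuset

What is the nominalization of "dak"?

rit and nofgot both end in -t yet inflect differently (ririt, hanofgot), so the final letter is not what conditions the rule; the number of vowels is.
"dak" has 1 vowel. The stems with 1 vowel (rit → ririt, sok → sosok) repeat the first consonant+vowel as a prefix.
The other patterns: stems with 2 vowels add the prefix ha-; stems with 3 vowels add -et.
So dak → dadak.

dadak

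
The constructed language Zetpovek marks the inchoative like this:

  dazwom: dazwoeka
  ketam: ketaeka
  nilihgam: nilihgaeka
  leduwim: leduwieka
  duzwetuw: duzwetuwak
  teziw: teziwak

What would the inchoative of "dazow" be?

leduwim and teziw both have last vowel 'i' yet inflect differently (leduwieka, teziwak), so the last vowel is not what conditions the rule; the final letter is.
"dazow" ends in -w. The stems ending in -w (duzwetuw → duzwetuwak, teziw → teziwak) add -ak.
So dazow → dazowak.

dazowak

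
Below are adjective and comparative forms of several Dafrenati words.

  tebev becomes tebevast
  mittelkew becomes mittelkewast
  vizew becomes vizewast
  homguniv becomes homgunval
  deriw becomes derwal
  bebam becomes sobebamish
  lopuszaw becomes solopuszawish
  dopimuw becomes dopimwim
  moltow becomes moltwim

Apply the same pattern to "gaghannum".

gaghannmim

"gaghannum" has last vowel 'u'. The one such stem in the data (dopimuw → dopimwim) deletes the last vowel and adds -im (as does moltow), so the same rule applies.
So gaghannum → gaghannmim.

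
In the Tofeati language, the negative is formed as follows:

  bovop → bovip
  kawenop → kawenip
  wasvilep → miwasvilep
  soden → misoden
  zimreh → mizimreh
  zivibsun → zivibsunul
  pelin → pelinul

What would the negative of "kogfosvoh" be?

"kogfosvoh" has last vowel 'o'. The stems whose last vowel is 'o' (bovop → bovip, kawenop → kawenip) change the last vowel to 'i'.
The other patterns: stems whose last vowel is 'e' add the prefix mi-; stems whose last vowel is 'i' or 'u' add -ul.
So kogfosvoh → kogfosvih.

kogfosvih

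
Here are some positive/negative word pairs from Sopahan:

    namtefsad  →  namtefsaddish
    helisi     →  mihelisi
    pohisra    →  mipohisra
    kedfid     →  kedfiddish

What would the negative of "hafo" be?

mihafo

namtefsad and pohisra both have last vowel 'a' yet inflect differently (namtefsaddish, mipohisra), so the last vowel is not what conditions the rule; whether the stem ends in a vowel or a consonant is.
"hafo" ends in a vowel. The stems ending in a vowel (pohisra → mipohisra, helisi → mihelisi) add the prefix mi-.
The other pattern: stems ending in a consonant double the final consonant and add -ish.
So hafo → mihafo.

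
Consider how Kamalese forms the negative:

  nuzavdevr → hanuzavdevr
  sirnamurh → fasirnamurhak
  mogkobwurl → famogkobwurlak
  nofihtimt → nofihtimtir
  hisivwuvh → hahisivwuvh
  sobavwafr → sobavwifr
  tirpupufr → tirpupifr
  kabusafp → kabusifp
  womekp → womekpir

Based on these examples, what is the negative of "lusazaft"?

lusazift

hisivwuvh and sirnamurh both end in -h yet inflect differently (hahisivwuvh, fasirnamurhak), so the final letter is not what conditions the rule; the second-to-last letter is.
"lusazaft" has second-to-last letter 'f'. The stems whose second-to-last letter is 'f' (kabusafp → kabusifp, tirpupufr → tirpupifr, sobavwafr → sobavwifr) change the last vowel to 'i'.
The other patterns: stems whose second-to-last letter is 'k' or 'm' add -ir; stems whose second-to-last letter is 'v' add the prefix ha-; stems whose second-to-last letter is 'r' add fa- … -ak around the stem.
So lusazaft → lusazift.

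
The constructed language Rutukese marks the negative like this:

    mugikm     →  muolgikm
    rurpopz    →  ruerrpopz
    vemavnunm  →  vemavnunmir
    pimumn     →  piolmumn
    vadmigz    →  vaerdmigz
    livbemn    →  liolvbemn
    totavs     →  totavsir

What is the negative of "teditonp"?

"teditonp" has second-to-last letter 'n'. The one such stem in the data (vemavnunm → vemavnunmir) adds -ir, so the same rule applies.
So teditonp → teditonpir.

teditonpir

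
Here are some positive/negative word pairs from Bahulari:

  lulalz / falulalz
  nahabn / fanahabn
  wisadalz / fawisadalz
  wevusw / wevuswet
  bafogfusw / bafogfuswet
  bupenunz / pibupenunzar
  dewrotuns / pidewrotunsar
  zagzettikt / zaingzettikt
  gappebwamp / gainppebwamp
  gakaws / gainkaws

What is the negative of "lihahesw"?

lihaheswet

"lihahesw" has second-to-last letter 's'. The stems whose second-to-last letter is 's' (wevusw → wevuswet, bafogfusw → bafogfuswet) add -et.
The other patterns: stems whose second-to-last letter is 'b' or 'l' add the prefix fa-; stems whose second-to-last letter is 'n' add pi- … -ar around the stem; stems whose second-to-last letter is 'k', 'm' or 'w' insert -in- after the first vowel.
So lihahesw → lihaheswet.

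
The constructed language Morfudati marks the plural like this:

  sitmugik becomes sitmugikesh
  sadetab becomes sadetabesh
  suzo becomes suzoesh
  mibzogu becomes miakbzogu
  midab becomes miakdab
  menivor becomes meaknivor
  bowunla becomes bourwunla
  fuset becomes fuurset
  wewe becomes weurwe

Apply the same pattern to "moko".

moakko

sadetab and midab both end in -b yet inflect differently (sadetabesh, miakdab), so the final letter is not what conditions the rule; the first letter is.
"moko" begins with m-. The stems beginning with m- (mibzogu → miakbzogu, midab → miakdab, menivor → meaknivor) insert -ak- after the first vowel.
The other patterns: stems beginning with s- add -esh; stems beginning with b-, f- or w- insert -ur- after the first vowel.
So moko → moakko.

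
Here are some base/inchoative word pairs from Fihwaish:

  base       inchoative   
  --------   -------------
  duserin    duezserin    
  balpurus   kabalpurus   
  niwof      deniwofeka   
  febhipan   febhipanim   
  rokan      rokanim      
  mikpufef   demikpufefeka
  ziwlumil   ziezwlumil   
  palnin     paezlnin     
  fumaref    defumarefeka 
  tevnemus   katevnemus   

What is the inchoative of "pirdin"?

piezrdin

palnin and rokan both end in -n yet inflect differently (paezlnin, rokanim), so the final letter is not what conditions the rule; the last vowel is.
"pirdin" has last vowel 'i'. The stems whose last vowel is 'i' (palnin → paezlnin, ziwlumil → ziezwlumil, duserin → duezserin) insert -ez- after the first vowel.
So pirdin → piezrdin.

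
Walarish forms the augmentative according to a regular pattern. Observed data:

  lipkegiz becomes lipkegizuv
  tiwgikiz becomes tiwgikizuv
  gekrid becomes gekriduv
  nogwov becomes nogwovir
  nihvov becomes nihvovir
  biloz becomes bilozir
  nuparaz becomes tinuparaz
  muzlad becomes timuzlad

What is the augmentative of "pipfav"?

tipipfav

lipkegiz and biloz both end in -z yet inflect differently (lipkegizuv, bilozir), so the final letter is not what conditions the rule; the last vowel is.
"pipfav" has last vowel 'a'. The stems whose last vowel is 'a' (nuparaz → tinuparaz, muzlad → timuzlad) add the prefix ti-.
So pipfav → tipipfav.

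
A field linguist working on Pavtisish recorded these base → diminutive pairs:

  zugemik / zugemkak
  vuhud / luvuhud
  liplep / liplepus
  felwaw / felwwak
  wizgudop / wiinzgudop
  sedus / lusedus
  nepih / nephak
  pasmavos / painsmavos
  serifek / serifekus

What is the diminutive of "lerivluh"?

lulerivluh

liplep and wizgudop both end in -p yet inflect differently (liplepus, wiinzgudop), so the final letter is not what conditions the rule; the last vowel is.
"lerivluh" has last vowel 'u'. The stems whose last vowel is 'u' (vuhud → luvuhud, sedus → lusedus) add the prefix lu-.
The other patterns: stems whose last vowel is 'e' add -us; stems whose last vowel is 'o' insert -in- after the first vowel; stems whose last vowel is 'a' or 'i' delete the last vowel and add -ak.
So lerivluh → lulerivluh.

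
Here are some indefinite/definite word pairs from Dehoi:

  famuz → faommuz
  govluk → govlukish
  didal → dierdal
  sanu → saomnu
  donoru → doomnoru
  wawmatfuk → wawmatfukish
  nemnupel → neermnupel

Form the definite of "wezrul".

wawmatfuk and donoru both have last vowel 'u' yet inflect differently (wawmatfukish, doomnoru), so the last vowel is not what conditions the rule; the final letter is.
"wezrul" ends in -l. The stems ending in -l (nemnupel → neermnupel, didal → dierdal) insert -er- after the first vowel.
The other patterns: stems ending in -k add -ish; stems ending in -u or -z insert -om- after the first vowel.
So wezrul → weerzrul.

weerzrul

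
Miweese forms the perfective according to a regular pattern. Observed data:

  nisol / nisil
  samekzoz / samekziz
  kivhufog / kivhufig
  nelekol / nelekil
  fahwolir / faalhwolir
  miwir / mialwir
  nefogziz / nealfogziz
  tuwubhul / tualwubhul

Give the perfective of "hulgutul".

huallgutul

"hulgutul" has last vowel 'u'. The one such stem in the data (tuwubhul → tualwubhul) inserts -al- after the first vowel (as do fahwolir, miwir), so the same rule applies.
So hulgutul → huallgutul.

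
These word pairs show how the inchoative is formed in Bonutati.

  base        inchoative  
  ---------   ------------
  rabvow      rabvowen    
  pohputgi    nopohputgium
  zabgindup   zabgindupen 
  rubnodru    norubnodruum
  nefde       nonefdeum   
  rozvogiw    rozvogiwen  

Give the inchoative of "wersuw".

"wersuw" ends in a consonant. The stems ending in a consonant (rabvow → rabvowen, zabgindup → zabgindupen, rozvogiw → rozvogiwen) add -en.
So wersuw → wersuwen.

wersuwen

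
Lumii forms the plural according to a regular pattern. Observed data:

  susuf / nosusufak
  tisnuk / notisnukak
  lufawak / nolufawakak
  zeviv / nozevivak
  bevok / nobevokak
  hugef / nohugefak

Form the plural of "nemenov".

Every pair shown (susuf → nosusufak, tisnuk → notisnukak, lufawak → nolufawakak, …) follows the same rule: add no- … -ak around the stem.
So nemenov → nonemenovak.

nonemenovak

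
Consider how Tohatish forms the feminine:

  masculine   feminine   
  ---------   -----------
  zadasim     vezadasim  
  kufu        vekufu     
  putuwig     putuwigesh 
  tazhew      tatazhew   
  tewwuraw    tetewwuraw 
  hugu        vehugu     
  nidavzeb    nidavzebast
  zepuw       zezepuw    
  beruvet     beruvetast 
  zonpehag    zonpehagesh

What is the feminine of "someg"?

somegesh

"someg" ends in -g. The stems ending in -g (putuwig → putuwigesh, zonpehag → zonpehagesh) add -esh.
The other patterns: stems ending in -w repeat the first consonant+vowel as a prefix; stems ending in -m or -u add the prefix ve-; stems ending in -b or -t add -ast.
So someg → somegesh.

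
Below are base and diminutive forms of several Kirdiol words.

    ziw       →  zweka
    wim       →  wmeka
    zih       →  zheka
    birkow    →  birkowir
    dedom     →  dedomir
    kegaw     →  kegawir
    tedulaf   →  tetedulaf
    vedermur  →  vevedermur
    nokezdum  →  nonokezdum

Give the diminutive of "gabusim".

"gabusim" has 3 vowels. The stems with 3 vowels (tedulaf → tetedulaf, vedermur → vevedermur, nokezdum → nonokezdum) repeat the first consonant+vowel as a prefix.
The other patterns: stems with 1 vowel delete the last vowel and add -eka; stems with 2 vowels add -ir.
So gabusim → gagabusim.

gagabusim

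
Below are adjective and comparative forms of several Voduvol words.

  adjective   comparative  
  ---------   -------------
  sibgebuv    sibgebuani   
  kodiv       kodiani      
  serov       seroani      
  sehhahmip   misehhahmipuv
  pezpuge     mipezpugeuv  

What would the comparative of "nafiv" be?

kodiv and sehhahmip both have last vowel 'i' yet inflect differently (kodiani, misehhahmipuv), so the last vowel is not what conditions the rule; the final letter is.
"nafiv" ends in -v. The stems ending in -v (sibgebuv → sibgebuani, kodiv → kodiani, serov → seroani) drop the final letter and add -ani.
So nafiv → nafiani.

nafiani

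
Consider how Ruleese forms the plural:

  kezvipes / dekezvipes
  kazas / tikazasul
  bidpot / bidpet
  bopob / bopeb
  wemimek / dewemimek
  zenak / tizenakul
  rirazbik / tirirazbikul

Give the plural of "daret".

wemimek and rirazbik both end in -k yet inflect differently (dewemimek, tirirazbikul), so the final letter is not what conditions the rule; the last vowel is.
"daret" has last vowel 'e'. The stems whose last vowel is 'e' (kezvipes → dekezvipes, wemimek → dewemimek) add the prefix de-.
So daret → dedaret.

dedaret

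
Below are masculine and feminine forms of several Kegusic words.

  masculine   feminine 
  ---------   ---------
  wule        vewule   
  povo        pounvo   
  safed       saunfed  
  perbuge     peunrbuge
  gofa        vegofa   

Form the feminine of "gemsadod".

vegemsadod

wule and perbuge both end in -e yet inflect differently (vewule, peunrbuge), so the final letter is not what conditions the rule; the first letter is.
"gemsadod" begins with g-. The one such stem in the data (gofa → vegofa) adds the prefix ve-, so the same rule applies.
The other pattern: stems beginning with p- or s- insert -un- after the first vowel.
So gemsadod → vegemsadod.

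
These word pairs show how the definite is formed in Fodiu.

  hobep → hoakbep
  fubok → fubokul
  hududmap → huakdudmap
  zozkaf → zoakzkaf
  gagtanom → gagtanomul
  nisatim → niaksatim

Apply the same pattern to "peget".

peakget

gagtanom and nisatim both end in -m yet inflect differently (gagtanomul, niaksatim), so the final letter is not what conditions the rule; the last vowel is.
"peget" has last vowel 'e'. The one such stem in the data (hobep → hoakbep) inserts -ak- after the first vowel (as do nisatim, zozkaf), so the same rule applies.
The other pattern: stems whose last vowel is 'o' add -ul.
So peget → peakget.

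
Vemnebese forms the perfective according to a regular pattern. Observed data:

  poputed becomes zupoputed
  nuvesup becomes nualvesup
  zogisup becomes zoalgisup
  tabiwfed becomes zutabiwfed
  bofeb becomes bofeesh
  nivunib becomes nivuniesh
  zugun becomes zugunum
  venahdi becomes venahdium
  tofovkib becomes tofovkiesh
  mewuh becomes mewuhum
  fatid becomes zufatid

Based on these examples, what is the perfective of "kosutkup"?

poputed and bofeb both have last vowel 'e' yet inflect differently (zupoputed, bofeesh), so the last vowel is not what conditions the rule; the final letter is.
"kosutkup" ends in -p. The stems ending in -p (nuvesup → nualvesup, zogisup → zoalgisup) insert -al- after the first vowel.
So kosutkup → koalsutkup.

koalsutkup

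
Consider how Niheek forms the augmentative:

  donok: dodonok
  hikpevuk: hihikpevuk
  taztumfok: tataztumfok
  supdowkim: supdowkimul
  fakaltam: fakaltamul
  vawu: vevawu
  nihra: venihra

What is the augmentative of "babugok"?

bababugok

hikpevuk and vawu both have last vowel 'u' yet inflect differently (hihikpevuk, vevawu), so the last vowel is not what conditions the rule; the final letter is.
"babugok" ends in -k. The stems ending in -k (donok → dodonok, hikpevuk → hihikpevuk, taztumfok → tataztumfok) repeat the first consonant+vowel as a prefix.
The other patterns: stems ending in -m add -ul; stems ending in -a or -u add the prefix ve-.
So babugok → bababugok.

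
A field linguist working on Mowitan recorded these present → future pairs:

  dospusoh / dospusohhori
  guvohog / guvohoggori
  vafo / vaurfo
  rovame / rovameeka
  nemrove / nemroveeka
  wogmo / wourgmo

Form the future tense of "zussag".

zussaggori

"zussag" ends in -g. The one such stem in the data (guvohog → guvohoggori) doubles the final consonant and adds -ori (as does dospusoh), so the same rule applies.
So zussag → zussaggori.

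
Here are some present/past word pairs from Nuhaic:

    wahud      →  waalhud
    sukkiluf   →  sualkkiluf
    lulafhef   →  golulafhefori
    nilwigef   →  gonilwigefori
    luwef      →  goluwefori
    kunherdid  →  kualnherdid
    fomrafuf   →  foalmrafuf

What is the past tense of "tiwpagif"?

luwef and fomrafuf both end in -f yet inflect differently (goluwefori, foalmrafuf), so the final letter is not what conditions the rule; the last vowel is.
"tiwpagif" has last vowel 'i'. The one such stem in the data (kunherdid → kualnherdid) inserts -al- after the first vowel (as do fomrafuf, wahud), so the same rule applies.
The other pattern: stems whose last vowel is 'e' add go- … -ori around the stem.
So tiwpagif → tialwpagif.

tialwpagif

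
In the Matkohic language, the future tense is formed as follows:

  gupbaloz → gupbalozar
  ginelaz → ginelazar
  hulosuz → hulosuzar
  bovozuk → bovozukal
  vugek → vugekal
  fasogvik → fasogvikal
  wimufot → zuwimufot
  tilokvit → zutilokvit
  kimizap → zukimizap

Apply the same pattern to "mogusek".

hulosuz and bovozuk both have last vowel 'u' yet inflect differently (hulosuzar, bovozukal), so the last vowel is not what conditions the rule; the final letter is.
"mogusek" ends in -k. The stems ending in -k (bovozuk → bovozukal, vugek → vugekal, fasogvik → fasogvikal) add -al.
So mogusek → mogusekal.

mogusekal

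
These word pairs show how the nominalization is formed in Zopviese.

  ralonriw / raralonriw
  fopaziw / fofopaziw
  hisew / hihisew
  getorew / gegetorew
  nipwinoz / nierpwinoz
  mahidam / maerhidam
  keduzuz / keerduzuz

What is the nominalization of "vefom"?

veerfom

ralonriw and nipwinoz both have 3 vowels yet inflect differently (raralonriw, nierpwinoz), so the number of vowels is not what conditions the rule; the final letter is.
"vefom" ends in -m. The one such stem in the data (mahidam → maerhidam) inserts -er- after the first vowel (as do nipwinoz, keduzuz), so the same rule applies.
The other pattern: stems ending in -w repeat the first consonant+vowel as a prefix.
So vefom → veerfom.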